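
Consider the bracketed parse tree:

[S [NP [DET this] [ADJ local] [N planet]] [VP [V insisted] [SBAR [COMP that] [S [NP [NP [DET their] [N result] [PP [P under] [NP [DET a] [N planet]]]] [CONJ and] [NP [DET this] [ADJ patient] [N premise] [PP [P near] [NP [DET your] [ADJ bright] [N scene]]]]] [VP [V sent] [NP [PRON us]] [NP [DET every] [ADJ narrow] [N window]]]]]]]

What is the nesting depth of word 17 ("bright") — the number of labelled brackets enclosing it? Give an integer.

Counting open brackets not yet closed at "bright": [S [VP [SBAR [S [NP [NP [PP [NP [ADJ = 9.

9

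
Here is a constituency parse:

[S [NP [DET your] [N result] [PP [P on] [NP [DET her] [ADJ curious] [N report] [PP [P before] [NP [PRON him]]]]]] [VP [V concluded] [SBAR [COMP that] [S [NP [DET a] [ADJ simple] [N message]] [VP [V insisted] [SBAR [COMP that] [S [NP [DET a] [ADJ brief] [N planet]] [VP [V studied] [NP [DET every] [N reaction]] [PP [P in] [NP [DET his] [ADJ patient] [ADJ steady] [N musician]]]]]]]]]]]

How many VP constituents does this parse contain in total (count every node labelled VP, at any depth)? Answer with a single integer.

3

The VP constituents are: [VP concluded that a simple message insisted that a brief planet studied every reaction in his patient steady musician]; [VP insisted that a brief planet studied every reaction in his patient steady musician]; [VP studied every reaction in his patient steady musician]. Total: 3.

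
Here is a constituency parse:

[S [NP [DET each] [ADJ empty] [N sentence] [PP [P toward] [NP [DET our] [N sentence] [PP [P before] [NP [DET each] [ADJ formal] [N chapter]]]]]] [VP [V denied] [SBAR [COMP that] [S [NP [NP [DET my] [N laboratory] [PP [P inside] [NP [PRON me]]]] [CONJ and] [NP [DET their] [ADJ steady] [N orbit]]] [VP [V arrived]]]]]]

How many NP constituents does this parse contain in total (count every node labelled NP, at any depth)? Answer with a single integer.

7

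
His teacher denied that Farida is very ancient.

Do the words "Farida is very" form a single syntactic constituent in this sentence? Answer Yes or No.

No

The sequence begins inside the noun phrase "Farida" and ends inside the verb phrase "is very ancient"; it crosses a phrase boundary, so no single node in the tree spans exactly those words.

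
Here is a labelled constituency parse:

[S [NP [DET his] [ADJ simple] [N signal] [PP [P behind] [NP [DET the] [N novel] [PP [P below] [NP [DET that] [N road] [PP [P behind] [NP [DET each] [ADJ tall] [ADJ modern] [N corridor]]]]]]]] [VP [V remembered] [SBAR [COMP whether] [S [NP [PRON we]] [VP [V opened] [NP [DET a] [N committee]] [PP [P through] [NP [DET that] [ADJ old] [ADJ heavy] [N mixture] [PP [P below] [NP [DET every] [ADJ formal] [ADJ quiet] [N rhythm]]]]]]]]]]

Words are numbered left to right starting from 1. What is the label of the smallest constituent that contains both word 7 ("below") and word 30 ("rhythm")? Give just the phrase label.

S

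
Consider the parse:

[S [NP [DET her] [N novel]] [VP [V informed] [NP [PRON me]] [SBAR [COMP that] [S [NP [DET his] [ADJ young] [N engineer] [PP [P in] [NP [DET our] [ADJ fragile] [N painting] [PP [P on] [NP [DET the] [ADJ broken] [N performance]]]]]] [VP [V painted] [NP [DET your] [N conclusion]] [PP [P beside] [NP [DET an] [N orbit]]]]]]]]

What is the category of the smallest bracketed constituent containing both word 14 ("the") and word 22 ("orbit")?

S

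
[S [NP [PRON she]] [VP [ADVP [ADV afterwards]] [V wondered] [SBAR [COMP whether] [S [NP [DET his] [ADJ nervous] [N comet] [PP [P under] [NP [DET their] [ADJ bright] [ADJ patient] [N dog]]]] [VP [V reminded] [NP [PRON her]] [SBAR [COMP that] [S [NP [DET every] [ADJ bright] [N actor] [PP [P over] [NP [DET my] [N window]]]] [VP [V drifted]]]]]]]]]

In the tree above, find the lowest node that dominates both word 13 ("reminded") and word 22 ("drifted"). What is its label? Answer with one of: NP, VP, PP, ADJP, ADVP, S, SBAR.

The smallest bracket enclosing both words is [VP reminded her that every bright actor over my window drifted], so the label is VP.

VP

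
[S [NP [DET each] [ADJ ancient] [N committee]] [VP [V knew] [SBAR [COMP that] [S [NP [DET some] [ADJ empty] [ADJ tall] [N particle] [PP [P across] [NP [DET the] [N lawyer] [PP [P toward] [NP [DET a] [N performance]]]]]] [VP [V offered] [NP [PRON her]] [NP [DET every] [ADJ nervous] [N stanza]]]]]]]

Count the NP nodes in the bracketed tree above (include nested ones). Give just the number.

Listing each NP by its span: [NP each ancient committee]; [NP some empty tall particle across the lawyer toward a performance]; [NP the lawyer toward a performance]; [NP a performance]; [NP her]; [NP every nervous stanza] — that makes 6.

6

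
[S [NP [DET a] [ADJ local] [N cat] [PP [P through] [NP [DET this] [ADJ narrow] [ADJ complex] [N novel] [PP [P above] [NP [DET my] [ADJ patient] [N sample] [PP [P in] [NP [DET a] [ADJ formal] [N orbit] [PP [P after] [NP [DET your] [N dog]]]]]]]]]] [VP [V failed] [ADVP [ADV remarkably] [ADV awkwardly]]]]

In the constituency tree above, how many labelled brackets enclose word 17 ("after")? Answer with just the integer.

The word sits inside P, which is inside PP, inside NP, inside PP, inside NP, inside PP, inside NP, inside PP, inside NP, inside S — 10 brackets in all.

10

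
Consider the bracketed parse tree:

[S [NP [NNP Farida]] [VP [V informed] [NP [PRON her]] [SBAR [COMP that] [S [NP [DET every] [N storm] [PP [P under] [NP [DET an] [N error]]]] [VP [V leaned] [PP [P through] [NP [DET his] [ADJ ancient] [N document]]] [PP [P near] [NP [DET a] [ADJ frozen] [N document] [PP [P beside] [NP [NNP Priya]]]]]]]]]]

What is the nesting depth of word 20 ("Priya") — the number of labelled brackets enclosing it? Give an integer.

10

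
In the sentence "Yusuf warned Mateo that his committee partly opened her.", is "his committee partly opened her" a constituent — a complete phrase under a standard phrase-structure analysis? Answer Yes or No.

Yes

"his committee partly opened her" is exactly the clause [S his committee partly opened her], a complete constituent.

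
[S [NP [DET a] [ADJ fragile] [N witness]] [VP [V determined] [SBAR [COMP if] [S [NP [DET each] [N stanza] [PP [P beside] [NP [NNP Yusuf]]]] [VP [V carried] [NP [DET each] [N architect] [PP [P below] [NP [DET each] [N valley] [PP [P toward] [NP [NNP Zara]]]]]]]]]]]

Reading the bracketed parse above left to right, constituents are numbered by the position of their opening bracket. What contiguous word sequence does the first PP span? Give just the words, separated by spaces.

beside Yusuf

Opening `[PP` markers occur at word positions 8, 13, 16; the first of these opens the constituent [PP beside Yusuf].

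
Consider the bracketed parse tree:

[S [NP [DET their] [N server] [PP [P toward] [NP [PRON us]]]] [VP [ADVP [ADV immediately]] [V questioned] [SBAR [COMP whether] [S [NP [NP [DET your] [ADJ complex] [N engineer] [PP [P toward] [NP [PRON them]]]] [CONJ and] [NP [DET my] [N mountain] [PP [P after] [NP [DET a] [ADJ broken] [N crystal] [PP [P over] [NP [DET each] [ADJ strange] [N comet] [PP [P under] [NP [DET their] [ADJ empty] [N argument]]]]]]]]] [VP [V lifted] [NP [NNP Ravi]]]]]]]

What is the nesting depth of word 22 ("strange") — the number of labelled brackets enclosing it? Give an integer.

11

Counting open brackets not yet closed at "strange": [S [VP [SBAR [S [NP [NP [PP [NP [PP [NP [ADJ = 11.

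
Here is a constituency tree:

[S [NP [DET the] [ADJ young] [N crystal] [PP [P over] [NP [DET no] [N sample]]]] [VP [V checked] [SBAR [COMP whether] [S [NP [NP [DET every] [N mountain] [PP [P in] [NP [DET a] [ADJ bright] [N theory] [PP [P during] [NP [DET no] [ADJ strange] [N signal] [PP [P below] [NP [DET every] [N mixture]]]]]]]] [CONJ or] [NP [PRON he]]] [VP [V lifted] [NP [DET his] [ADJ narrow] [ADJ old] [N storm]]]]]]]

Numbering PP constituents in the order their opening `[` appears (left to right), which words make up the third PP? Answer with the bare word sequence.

during no strange signal below every mixture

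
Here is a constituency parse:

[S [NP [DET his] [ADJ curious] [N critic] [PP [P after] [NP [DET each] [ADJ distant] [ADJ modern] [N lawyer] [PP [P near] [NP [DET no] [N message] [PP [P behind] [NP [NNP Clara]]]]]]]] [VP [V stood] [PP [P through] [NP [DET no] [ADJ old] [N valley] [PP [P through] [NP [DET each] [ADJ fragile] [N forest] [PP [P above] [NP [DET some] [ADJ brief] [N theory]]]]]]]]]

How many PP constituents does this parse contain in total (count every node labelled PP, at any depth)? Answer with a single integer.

6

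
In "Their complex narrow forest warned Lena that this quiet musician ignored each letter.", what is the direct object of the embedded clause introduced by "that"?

each letter

Within the embedded clause introduced by "that", the direct object of "ignored" is "each letter".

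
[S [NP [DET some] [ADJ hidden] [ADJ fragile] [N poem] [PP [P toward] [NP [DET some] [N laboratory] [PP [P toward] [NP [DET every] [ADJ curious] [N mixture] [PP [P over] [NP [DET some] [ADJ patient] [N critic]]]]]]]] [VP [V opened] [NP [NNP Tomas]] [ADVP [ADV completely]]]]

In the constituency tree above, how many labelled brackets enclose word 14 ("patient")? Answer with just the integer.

Counting open brackets not yet closed at "patient": [S [NP [PP [NP [PP [NP [PP [NP [ADJ = 9.

9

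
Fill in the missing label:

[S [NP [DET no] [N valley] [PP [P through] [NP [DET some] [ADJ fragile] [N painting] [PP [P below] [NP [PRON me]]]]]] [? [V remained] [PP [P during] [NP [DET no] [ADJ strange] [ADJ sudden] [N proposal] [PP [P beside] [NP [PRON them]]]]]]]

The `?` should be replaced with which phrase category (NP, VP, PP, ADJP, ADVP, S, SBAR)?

VP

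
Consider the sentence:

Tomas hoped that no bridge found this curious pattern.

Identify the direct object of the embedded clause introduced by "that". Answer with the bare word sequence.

this curious pattern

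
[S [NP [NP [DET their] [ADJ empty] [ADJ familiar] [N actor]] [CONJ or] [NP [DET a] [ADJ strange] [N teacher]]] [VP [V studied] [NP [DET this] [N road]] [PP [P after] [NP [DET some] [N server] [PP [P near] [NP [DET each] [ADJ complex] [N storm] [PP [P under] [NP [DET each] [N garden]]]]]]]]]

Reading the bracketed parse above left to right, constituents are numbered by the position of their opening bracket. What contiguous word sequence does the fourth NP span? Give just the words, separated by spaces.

this road

Opening `[NP` markers occur at word positions 1, 1, 6, 10, 13, 16, 20; the fourth of these opens the constituent [NP this road].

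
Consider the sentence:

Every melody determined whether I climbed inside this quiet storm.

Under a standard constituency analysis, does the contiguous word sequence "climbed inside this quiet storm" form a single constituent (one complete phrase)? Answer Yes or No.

Yes

"climbed inside this quiet storm" is exactly the verb phrase [VP climbed inside this quiet storm], a complete constituent.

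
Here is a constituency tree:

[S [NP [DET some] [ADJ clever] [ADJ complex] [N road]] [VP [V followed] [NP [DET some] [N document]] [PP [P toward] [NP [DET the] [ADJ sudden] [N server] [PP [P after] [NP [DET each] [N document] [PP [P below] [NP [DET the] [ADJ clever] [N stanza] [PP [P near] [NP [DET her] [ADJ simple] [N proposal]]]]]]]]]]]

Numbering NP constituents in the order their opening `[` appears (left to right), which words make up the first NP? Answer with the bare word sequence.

Opening `[NP` markers occur at word positions 1, 6, 9, 13, 16, 20; the first of these opens the constituent [NP some clever complex road].

some clever complex road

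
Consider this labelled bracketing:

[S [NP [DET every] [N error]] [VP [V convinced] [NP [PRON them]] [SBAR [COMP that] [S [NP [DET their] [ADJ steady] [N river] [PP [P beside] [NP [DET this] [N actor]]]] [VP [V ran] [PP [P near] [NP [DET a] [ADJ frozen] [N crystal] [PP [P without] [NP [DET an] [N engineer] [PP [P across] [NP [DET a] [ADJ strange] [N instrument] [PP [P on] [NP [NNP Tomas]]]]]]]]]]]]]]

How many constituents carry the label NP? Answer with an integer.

8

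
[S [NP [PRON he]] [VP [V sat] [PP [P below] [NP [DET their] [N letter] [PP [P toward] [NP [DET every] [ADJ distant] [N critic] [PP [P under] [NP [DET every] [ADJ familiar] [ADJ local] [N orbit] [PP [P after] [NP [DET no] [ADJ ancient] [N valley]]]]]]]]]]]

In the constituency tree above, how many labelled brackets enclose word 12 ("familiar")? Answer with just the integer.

9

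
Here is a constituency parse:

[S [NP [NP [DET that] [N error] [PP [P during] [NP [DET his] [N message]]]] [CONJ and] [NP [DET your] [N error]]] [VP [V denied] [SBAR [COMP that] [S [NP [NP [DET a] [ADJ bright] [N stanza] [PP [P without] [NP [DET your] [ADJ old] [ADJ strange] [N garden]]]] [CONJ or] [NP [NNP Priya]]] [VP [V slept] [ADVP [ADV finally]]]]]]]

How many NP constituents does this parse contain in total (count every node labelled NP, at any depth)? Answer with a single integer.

8

The NP constituents are: [NP that error during his message and your error]; [NP that error during his message]; [NP his message]; [NP your error]; [NP a bright stanza without your old strange garden or Priya]; [NP a bright stanza without your old strange garden] …. Total: 8.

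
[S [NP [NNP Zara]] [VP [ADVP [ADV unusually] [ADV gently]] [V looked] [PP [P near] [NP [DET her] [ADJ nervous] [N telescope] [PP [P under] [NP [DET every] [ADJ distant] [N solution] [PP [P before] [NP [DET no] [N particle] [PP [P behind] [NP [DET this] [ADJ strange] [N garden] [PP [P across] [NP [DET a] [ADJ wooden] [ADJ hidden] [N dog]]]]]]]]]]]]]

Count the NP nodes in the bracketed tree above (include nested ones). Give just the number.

6

Scanning left to right, an opening `[NP` appears at word positions 1, 6, 10, 14, 17, 21 — 6 in total.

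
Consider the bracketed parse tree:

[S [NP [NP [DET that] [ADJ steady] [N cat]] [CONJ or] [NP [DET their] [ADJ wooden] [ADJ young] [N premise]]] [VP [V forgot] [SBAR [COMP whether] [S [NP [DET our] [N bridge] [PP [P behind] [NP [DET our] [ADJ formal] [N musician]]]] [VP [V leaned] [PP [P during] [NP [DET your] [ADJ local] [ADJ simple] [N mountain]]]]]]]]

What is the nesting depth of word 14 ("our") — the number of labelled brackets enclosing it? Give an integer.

The word sits inside DET, which is inside NP, inside PP, inside NP, inside S, inside SBAR, inside VP, inside S — 8 brackets in all.

8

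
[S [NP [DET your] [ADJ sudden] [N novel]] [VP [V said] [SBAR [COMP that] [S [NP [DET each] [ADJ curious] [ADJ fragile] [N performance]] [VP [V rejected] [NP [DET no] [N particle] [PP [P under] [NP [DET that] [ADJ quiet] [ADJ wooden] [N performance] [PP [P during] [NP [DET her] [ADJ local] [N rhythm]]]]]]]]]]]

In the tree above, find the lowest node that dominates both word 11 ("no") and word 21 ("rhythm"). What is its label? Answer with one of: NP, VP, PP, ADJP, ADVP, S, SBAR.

Word 11 lies under S → VP → SBAR → S → VP → NP → DET; word 21 lies under S → VP → SBAR → S → VP → NP → PP → NP → PP → NP → N. The lowest shared node is the NP.

NP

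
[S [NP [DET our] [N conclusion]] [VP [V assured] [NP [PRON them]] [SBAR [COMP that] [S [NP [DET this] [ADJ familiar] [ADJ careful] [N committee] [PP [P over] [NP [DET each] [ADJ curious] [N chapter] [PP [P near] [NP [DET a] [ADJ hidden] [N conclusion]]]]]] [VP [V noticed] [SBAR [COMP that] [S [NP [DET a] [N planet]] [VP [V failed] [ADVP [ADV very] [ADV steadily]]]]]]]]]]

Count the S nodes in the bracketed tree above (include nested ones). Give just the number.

3

Listing each S by its span: [S our conclusion assured them that this familiar careful committee over each curious chapter near a hidden conclusion noticed that a planet failed very steadily]; [S this familiar careful committee over each curious chapter near a hidden conclusion noticed that a planet failed very steadily]; [S a planet failed very steadily] — that makes 3.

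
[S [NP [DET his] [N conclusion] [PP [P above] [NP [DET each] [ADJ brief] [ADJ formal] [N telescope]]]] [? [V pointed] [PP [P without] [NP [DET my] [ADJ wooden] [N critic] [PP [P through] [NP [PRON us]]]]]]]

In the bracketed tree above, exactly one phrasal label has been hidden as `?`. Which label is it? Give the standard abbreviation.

VP

The `?` node immediately contains: V 'pointed', PP. That is the internal structure of a verb phrase, so the label is VP.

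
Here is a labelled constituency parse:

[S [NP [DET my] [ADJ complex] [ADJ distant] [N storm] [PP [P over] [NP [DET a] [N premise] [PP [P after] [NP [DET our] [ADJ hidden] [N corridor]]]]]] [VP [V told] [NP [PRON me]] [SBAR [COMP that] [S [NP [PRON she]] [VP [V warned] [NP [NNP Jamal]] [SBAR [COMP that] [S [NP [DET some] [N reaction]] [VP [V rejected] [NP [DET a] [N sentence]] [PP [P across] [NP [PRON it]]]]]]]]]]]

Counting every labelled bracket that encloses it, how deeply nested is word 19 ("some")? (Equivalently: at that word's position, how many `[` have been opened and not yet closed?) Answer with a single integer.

9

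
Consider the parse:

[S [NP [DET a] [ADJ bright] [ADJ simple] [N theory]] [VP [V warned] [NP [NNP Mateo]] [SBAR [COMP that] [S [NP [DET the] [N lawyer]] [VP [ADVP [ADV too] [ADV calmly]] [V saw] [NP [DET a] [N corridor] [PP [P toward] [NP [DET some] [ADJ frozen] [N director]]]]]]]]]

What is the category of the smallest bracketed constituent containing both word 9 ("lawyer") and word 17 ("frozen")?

S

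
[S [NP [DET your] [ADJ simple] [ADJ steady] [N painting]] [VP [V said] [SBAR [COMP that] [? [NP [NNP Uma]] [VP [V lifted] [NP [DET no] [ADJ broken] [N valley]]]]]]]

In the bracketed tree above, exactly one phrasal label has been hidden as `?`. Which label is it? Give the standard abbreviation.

S

A constituent whose immediate children are NP, VP is a clause: S.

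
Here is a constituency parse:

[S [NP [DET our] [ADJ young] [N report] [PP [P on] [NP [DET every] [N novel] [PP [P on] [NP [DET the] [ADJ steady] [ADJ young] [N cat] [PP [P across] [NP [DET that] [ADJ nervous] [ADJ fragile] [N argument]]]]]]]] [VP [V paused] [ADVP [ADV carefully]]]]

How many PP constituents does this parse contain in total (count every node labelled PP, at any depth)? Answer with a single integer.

3

Listing each PP by its span: [PP on every novel on the steady young cat across that nervous fragile argument]; [PP on the steady young cat across that nervous fragile argument]; [PP across that nervous fragile argument] — that makes 3.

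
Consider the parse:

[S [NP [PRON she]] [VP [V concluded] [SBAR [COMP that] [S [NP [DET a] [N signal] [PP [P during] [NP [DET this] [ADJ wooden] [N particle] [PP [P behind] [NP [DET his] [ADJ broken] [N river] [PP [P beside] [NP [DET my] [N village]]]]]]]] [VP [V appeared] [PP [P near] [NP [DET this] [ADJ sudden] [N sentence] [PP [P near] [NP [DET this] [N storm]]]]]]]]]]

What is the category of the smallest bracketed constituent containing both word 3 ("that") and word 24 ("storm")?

The smallest bracket enclosing both words is [SBAR that a signal during this wooden particle behind his broken river beside my village appeared near this sudden sentence near this storm], so the label is SBAR.

SBAR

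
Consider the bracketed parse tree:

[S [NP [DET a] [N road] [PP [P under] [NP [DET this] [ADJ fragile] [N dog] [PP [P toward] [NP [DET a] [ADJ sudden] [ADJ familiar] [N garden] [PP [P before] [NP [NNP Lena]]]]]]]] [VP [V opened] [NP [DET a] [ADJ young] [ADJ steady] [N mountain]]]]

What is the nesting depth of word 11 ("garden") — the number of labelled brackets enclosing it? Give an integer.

The word sits inside N, which is inside NP, inside PP, inside NP, inside PP, inside NP, inside S — 7 brackets in all.

7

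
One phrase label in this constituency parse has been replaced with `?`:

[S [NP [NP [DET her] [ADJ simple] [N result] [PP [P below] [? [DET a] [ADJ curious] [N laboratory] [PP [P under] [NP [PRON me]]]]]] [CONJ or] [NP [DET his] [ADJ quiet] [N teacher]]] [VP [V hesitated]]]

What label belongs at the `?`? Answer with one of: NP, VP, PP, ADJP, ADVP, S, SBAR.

NP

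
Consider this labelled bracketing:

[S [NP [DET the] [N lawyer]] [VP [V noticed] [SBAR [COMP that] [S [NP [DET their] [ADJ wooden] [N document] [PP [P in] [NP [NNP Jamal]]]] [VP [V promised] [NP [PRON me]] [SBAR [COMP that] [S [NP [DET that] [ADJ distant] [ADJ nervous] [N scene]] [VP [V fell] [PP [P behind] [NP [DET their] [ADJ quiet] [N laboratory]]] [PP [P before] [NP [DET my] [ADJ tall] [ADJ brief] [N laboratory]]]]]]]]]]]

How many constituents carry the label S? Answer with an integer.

Listing each S by its span: [S the lawyer noticed that their wooden document in Jamal promised me that that distant nervous scene fell behind their quiet laboratory before my tall brief laboratory]; [S their wooden document in Jamal promised me that that distant nervous scene fell behind their quiet laboratory before my tall brief laboratory]; [S that distant nervous scene fell behind their quiet laboratory before my tall brief laboratory] — that makes 3.

3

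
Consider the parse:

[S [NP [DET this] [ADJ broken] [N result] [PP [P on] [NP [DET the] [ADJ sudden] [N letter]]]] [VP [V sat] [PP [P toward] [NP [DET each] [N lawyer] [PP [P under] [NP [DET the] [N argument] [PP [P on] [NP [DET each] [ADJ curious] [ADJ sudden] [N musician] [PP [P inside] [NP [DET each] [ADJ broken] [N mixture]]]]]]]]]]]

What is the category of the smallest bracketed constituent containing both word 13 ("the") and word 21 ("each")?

NP

The smallest bracket enclosing both words is [NP the argument on each curious sudden musician inside each broken mixture], so the label is NP.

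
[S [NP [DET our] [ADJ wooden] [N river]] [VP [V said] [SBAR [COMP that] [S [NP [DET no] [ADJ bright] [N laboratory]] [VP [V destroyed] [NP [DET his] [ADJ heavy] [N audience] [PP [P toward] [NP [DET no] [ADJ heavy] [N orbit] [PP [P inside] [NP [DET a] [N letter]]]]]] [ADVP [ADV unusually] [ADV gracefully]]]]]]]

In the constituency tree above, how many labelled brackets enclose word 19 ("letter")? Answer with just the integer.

11

The word sits inside N, which is inside NP, inside PP, inside NP, inside PP, inside NP, inside VP, inside S, inside SBAR, inside VP, inside S — 11 brackets in all.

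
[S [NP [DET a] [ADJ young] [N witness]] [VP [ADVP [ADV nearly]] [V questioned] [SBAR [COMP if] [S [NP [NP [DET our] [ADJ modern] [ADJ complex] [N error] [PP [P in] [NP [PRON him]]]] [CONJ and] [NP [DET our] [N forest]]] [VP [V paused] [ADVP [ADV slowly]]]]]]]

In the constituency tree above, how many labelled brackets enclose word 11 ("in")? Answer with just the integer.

8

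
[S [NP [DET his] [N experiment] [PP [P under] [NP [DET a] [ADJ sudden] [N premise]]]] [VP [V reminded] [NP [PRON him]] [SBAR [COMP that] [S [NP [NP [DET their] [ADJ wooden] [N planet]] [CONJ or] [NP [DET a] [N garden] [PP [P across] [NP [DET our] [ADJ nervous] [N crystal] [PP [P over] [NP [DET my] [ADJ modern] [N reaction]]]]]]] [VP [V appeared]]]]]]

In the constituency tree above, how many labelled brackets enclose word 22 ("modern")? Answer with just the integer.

11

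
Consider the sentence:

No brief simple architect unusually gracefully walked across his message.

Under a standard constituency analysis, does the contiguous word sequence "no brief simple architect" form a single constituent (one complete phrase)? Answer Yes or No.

The sequence corresponds to a single NP node — the noun phrase "no brief simple architect".

Yes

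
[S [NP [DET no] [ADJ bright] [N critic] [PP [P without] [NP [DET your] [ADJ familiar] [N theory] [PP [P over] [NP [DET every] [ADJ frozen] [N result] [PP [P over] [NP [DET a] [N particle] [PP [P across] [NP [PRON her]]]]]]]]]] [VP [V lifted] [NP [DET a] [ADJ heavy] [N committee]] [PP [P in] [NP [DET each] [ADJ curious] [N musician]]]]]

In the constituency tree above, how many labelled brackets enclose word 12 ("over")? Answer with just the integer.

8

The word sits inside P, which is inside PP, inside NP, inside PP, inside NP, inside PP, inside NP, inside S — 8 brackets in all.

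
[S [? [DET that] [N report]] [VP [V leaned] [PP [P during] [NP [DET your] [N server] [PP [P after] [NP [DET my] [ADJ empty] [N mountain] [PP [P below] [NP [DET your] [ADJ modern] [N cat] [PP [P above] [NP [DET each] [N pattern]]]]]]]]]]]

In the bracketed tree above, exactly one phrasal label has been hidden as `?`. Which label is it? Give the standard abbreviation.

A constituent whose immediate children are DET 'that', N 'report' is a noun phrase: NP.

NP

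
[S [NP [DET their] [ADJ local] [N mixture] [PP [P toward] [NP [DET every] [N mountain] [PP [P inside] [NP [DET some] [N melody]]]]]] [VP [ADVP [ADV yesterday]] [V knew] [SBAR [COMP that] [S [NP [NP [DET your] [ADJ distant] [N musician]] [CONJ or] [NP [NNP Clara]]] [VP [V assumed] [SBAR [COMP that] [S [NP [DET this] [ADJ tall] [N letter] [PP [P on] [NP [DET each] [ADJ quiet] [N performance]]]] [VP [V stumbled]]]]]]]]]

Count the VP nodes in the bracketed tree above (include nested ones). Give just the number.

3

The VP constituents are: [VP yesterday knew that your distant musician or Clara assumed that this tall letter on each quiet performance stumbled]; [VP assumed that this tall letter on each quiet performance stumbled]; [VP stumbled]. Total: 3.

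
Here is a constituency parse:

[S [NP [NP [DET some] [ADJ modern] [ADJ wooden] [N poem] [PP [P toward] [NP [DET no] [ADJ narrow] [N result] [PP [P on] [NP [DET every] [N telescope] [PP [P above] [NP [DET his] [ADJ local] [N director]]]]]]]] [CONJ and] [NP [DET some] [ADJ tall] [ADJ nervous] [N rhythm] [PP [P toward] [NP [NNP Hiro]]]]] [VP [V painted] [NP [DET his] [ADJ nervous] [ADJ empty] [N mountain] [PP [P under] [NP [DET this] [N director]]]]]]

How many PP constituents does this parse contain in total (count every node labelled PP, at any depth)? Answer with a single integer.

5

Scanning left to right, an opening `[PP` appears at word positions 5, 9, 12, 21, 28 — 5 in total.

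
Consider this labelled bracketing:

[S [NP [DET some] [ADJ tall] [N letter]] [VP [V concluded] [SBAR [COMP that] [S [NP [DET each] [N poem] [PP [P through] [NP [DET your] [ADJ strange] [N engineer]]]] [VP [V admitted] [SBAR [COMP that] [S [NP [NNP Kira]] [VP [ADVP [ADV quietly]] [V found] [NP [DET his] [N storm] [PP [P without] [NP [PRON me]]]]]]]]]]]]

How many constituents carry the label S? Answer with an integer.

The S constituents are: [S some tall letter concluded that each poem through your strange engineer admitted that Kira quietly found his storm without me]; [S each poem through your strange engineer admitted that Kira quietly found his storm without me]; [S Kira quietly found his storm without me]. Total: 3.

3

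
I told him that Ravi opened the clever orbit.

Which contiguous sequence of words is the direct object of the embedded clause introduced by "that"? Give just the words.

the clever orbit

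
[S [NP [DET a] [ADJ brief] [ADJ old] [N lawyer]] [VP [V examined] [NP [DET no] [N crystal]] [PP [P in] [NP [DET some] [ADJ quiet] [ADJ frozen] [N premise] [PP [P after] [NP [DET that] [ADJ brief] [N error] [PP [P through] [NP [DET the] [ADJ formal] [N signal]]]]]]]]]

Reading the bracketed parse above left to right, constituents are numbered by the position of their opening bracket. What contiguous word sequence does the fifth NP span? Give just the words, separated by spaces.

The NP opening brackets appear, in order, over: "a brief old lawyer"; "no crystal"; "some quiet frozen premise after that brief error through the formal signal"; "that brief error through the formal signal"; "the formal signal". The fifth one spans "the formal signal".

the formal signal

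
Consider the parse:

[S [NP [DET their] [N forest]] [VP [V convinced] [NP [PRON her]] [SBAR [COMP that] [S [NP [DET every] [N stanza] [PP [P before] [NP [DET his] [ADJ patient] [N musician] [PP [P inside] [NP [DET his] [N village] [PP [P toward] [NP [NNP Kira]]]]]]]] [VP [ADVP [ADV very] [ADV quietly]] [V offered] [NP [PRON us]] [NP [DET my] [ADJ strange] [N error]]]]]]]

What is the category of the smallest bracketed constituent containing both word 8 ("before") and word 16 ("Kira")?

PP

Both words fall inside [PP before his patient musician inside his village toward Kira] (words 8–16), and no smaller constituent contains them both. Label: PP.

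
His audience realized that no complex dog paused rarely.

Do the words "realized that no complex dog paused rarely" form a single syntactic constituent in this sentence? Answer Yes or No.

The sequence corresponds to a single VP node — the verb phrase "realized that no complex dog paused rarely".

Yes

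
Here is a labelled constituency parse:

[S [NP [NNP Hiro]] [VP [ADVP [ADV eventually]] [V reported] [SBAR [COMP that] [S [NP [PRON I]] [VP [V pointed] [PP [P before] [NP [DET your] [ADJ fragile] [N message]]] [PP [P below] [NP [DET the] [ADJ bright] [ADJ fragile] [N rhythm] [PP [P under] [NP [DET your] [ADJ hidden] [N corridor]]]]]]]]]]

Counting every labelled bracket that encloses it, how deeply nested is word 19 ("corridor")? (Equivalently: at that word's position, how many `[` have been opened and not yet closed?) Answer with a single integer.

10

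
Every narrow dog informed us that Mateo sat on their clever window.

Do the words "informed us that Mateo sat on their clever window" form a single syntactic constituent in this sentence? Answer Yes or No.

Yes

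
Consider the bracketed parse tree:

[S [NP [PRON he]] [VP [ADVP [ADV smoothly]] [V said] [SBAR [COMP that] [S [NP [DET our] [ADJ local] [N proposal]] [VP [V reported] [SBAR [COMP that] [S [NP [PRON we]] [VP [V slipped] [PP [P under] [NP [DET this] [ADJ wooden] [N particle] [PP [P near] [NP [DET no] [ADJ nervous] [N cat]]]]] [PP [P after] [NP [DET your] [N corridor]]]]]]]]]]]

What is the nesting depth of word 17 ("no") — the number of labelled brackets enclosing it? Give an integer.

The word sits inside DET, which is inside NP, inside PP, inside NP, inside PP, inside VP, inside S, inside SBAR, inside VP, inside S, inside SBAR, inside VP, inside S — 13 brackets in all.

13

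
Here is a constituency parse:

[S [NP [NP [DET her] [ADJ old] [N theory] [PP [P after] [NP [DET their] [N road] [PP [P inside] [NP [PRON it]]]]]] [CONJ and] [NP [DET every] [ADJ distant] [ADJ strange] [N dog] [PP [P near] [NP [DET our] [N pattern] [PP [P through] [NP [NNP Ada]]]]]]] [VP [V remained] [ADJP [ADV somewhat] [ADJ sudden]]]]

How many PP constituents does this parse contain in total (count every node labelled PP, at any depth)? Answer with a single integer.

4

Scanning left to right, an opening `[PP` appears at word positions 4, 7, 14, 17 — 4 in total.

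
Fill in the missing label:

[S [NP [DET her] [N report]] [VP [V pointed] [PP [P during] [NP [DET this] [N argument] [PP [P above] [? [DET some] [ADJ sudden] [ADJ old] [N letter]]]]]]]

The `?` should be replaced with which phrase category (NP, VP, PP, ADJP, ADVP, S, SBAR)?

NP

A constituent whose immediate children are DET 'some', ADJ 'sudden', ADJ 'old', N 'letter' is a noun phrase: NP.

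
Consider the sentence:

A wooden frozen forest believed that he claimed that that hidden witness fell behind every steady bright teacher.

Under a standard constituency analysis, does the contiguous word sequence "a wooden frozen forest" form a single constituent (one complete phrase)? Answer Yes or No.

"a wooden frozen forest" is exactly the noun phrase [NP a wooden frozen forest], a complete constituent.

Yes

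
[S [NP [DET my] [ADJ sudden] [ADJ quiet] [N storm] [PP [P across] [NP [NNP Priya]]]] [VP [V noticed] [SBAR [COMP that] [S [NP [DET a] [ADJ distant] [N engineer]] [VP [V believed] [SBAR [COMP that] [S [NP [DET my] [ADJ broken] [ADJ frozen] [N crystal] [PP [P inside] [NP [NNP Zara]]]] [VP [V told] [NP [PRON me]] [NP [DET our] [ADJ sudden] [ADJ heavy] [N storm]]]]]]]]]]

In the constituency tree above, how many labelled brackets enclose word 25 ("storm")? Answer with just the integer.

Path from the root down to the word: S → VP → SBAR → S → VP → SBAR → S → VP → NP → N. That is 10 enclosing brackets.

10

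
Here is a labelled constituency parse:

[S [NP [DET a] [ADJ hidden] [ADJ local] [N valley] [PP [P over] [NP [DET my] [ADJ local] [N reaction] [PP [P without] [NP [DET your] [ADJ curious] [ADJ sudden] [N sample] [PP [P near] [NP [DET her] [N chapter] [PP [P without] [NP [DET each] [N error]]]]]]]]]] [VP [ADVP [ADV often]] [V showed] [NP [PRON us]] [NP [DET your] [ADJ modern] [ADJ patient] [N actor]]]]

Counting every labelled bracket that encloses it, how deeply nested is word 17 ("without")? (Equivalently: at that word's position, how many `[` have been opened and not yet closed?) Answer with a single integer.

10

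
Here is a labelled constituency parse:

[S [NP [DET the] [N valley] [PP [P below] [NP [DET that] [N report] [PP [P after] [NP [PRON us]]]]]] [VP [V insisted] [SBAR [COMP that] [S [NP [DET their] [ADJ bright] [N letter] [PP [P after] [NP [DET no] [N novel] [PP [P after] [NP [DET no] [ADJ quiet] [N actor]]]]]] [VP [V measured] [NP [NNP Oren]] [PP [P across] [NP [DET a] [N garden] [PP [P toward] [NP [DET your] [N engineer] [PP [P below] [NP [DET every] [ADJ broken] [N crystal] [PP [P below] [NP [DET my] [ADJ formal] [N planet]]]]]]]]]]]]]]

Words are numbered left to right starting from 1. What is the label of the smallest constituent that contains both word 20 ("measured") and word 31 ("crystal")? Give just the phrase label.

VP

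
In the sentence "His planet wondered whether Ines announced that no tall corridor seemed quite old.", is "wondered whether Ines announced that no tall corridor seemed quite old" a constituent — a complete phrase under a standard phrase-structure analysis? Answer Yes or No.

Yes

These words form the whole verb phrase headed by "wondered", so yes — one constituent.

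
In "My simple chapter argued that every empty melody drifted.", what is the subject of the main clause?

my simple chapter

The subject of the main clause is the NP immediately before the verb "argued": "my simple chapter".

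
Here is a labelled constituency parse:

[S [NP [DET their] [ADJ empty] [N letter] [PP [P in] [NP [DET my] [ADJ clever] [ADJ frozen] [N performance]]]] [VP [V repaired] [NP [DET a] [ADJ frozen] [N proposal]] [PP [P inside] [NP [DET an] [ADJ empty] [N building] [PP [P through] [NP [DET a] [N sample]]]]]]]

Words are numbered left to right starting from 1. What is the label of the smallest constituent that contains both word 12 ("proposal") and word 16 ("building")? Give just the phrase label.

The smallest bracket enclosing both words is [VP repaired a frozen proposal inside an empty building through a sample], so the label is VP.

VP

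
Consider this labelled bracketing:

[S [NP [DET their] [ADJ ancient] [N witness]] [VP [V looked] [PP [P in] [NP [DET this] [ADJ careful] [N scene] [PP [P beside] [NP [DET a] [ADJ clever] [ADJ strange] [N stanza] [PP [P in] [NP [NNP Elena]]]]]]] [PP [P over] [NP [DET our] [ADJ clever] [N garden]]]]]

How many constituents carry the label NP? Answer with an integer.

Scanning left to right, an opening `[NP` appears at word positions 1, 6, 10, 15, 17 — 5 in total.

5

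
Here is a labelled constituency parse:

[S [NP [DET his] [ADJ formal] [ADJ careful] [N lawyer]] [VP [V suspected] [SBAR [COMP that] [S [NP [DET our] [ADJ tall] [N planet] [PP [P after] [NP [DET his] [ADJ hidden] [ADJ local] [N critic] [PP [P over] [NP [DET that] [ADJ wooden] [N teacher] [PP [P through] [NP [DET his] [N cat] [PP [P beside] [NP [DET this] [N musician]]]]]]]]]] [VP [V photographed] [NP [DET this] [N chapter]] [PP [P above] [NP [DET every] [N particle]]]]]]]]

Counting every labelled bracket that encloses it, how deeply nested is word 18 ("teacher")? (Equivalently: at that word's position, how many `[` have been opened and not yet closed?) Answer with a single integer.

10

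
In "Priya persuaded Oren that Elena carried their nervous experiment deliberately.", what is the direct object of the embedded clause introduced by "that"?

their nervous experiment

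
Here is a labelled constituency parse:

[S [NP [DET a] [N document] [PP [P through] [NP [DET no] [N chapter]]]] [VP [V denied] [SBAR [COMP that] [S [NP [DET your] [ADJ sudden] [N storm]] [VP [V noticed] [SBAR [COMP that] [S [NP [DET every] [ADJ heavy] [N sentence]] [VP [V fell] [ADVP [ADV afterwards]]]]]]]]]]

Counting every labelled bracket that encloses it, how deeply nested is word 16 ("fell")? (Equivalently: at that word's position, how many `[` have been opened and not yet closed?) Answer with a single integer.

9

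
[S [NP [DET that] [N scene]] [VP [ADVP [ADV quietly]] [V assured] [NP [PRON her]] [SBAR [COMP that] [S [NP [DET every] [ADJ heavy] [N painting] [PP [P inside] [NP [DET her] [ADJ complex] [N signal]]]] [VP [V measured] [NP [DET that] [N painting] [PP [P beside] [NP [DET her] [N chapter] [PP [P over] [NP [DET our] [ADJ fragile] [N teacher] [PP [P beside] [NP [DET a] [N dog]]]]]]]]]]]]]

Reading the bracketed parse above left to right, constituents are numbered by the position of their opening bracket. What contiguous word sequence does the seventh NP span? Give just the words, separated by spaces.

our fragile teacher beside a dog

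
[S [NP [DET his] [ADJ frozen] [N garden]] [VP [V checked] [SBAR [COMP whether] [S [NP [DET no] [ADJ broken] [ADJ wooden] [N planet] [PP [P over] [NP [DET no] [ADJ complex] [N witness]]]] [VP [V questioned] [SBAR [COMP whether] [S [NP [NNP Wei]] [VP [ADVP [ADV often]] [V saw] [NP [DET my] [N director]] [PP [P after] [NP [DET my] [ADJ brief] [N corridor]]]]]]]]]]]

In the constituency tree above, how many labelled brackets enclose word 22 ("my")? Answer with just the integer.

11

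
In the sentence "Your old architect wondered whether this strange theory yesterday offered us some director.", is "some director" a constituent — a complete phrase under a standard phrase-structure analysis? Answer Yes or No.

Yes

The sequence corresponds to a single NP node — the noun phrase "some director".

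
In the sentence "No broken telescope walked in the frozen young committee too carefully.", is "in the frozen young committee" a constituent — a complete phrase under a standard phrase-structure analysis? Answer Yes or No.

Yes

The sequence corresponds to a single PP node — the prepositional phrase "in the frozen young committee".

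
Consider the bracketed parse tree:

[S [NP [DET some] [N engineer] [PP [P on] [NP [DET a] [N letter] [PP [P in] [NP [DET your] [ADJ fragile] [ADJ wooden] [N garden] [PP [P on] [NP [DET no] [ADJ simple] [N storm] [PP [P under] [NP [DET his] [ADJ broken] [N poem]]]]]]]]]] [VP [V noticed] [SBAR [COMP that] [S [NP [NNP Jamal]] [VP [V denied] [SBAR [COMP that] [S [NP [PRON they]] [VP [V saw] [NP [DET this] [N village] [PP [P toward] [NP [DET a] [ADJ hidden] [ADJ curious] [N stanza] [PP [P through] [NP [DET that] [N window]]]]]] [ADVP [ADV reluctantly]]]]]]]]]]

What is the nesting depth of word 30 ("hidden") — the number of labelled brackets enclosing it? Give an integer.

12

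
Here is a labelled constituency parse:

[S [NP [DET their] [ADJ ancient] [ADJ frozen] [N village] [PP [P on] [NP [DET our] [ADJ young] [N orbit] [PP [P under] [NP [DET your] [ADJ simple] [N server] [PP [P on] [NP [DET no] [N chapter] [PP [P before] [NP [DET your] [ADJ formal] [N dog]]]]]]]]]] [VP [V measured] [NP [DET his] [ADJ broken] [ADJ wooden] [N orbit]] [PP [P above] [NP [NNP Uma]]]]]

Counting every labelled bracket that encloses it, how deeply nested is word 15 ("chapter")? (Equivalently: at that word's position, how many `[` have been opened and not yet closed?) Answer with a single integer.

9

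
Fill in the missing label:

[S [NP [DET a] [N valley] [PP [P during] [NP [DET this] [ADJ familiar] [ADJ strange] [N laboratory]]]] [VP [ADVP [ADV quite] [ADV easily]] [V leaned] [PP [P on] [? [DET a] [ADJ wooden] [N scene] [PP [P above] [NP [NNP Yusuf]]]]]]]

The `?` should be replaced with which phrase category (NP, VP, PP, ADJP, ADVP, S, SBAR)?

NP

Looking at what the `?` directly dominates — DET 'a', ADJ 'wooden', N 'scene', PP — this is a noun phrase (NP).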